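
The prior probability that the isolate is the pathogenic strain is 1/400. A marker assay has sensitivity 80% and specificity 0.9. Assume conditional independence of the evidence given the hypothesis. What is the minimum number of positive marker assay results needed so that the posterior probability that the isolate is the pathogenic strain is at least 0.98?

Prior odds = 0.0025/0.9975 = 1/399.
False-positive rate = 1 − 0.9 = 0.1; likelihood ratio of a positive = 0.8/0.1 = 8.
Target posterior odds = 0.98/0.02 = 49.
Require 8ⁿ ≥ 49 ÷ (1/399) = 19551.
8⁴ = 4096 falls short of 19551 but 8⁵ = 32768 reaches it, so n = 5.

5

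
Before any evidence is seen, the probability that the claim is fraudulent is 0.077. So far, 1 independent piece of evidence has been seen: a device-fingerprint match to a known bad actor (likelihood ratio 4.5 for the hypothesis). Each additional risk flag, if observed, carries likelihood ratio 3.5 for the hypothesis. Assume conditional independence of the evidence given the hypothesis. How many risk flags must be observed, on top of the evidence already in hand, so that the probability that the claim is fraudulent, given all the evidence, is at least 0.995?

6

Prior odds = 0.077/0.923 = 77/923.
Bayes factor of the evidence already in hand = 4.5.
Odds after that evidence = (77/923) × 4.5 = 693/1846.
Target odds = 0.995/0.005 = 199.
Need 3.5ⁿ ≥ 199 ÷ (693/1846) = 367354/693.
3.5⁵ = 525.21875 falls short of 367354/693 but 3.5⁶ = 1838.265625 reaches it, so n = 6.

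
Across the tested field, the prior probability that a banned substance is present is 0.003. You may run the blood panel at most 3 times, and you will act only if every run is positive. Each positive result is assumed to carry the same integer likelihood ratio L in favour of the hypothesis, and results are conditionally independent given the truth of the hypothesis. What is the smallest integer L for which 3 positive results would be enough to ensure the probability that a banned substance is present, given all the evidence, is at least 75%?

10

Prior odds = 0.003/0.997 = 3/997.
Target odds = 0.75/0.25 = 3.
Need L³ ≥ 3 ÷ (3/997) = 997.
9³ = 729 < 997 ≤ 1000 = 10³, so L = 10.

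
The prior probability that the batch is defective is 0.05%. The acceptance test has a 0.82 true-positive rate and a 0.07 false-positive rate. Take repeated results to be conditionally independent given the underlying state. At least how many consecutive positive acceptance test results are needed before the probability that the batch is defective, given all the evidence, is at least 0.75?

4

Prior odds: 0.0005 ÷ 0.9995 = 1/1999.
Likelihood ratio of a positive result = 0.82/0.07 = 82/7.
Target odds: 0.75 ÷ 0.25 = 3.
Require (82/7)ⁿ ≥ 3 ÷ (1/1999) = 5997.
(82/7)³ = 551368/343 falls short of 5997 but (82/7)⁴ = 45212176/2401 reaches it, so n = 4.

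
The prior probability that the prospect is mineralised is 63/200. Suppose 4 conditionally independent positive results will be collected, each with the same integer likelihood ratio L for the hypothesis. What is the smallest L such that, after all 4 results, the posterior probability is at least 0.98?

Prior odds = 0.315/0.685 = 63/137.
Target odds = 0.98/0.02 = 49.
Need L⁴ ≥ 49 ÷ (63/137) = 959/9.
3⁴ = 81 < 959/9 ≤ 256 = 4⁴, so L = 4.

4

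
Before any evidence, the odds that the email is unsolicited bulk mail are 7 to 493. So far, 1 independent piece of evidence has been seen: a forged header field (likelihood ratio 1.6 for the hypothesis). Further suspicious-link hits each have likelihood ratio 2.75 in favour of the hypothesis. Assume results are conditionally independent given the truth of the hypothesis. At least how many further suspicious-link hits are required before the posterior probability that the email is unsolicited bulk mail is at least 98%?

Prior odds = 7/493.
Bayes factor of the evidence already in hand = 1.6.
Odds after that evidence = (7/493) × 1.6 = 56/2465.
Target odds = 0.98/0.02 = 49.
Need 2.75ⁿ ≥ 49 ÷ (56/2465) = 2156.875.
2.75⁷ = 19487171/16384 falls short of 2156.875 but 2.75⁸ = 214358881/65536 reaches it, so n = 8.

8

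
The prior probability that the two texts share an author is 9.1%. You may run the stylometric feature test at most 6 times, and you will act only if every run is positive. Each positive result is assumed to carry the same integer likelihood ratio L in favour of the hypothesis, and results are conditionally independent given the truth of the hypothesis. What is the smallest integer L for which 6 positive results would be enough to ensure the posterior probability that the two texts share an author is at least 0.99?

4

Prior odds = 0.091/0.909 = 91/909.
Target odds = 0.99/0.01 = 99.
Need L⁶ ≥ 99 ÷ (91/909) = 89991/91.
3⁶ = 729 < 89991/91 ≤ 4096 = 4⁶, so L = 4.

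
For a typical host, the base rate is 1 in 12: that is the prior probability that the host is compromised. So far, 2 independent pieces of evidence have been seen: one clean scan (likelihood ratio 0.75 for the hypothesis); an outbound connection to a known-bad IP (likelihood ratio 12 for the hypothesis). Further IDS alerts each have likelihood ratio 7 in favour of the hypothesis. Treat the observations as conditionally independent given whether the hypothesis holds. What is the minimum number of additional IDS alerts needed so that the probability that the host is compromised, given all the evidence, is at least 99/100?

3

Prior odds = (1/12)/(11/12) = 1/11.
Combined Bayes factor of the evidence already in hand = 0.75 × 12 = 9.
Odds after that evidence = (1/11) × 9 = 9/11.
Target odds = 0.99/0.01 = 99.
Need 7ⁿ ≥ 99 ÷ (9/11) = 121.
7² = 49 falls short of 121 but 7³ = 343 reaches it, so n = 3.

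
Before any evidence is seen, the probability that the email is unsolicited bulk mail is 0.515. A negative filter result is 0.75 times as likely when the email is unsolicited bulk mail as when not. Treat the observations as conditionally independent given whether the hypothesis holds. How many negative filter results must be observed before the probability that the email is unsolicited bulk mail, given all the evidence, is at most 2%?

Prior odds: 0.515 ÷ 0.485 = 103/97.
Likelihood ratio per negative filter result = 0.75.
Target odds: 0.02 ÷ 0.98 = 1/49.
Need (103/97) × 0.75ⁿ ≤ 1/49, i.e. 0.75ⁿ ≤ 97/5047.
0.75¹³ = 1594323/67108864 is still above 97/5047 but 0.75¹⁴ = 4782969/268435456 is at or below it, so n = 14.

14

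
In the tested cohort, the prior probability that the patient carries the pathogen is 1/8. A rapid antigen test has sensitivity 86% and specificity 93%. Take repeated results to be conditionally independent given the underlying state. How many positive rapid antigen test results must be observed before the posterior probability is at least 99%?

3

Prior odds = 0.125/0.875 = 1/7.
False-positive rate = 1 − 0.93 = 0.07; likelihood ratio of a positive = 0.86/0.07 = 86/7.
Target posterior odds = 0.99/0.01 = 99.
Need (1/7) × (86/7)ⁿ ≥ 99, i.e. (86/7)ⁿ ≥ 693.
(86/7)² = 7396/49 falls short of 693 but (86/7)³ = 636056/343 reaches it, so n = 3.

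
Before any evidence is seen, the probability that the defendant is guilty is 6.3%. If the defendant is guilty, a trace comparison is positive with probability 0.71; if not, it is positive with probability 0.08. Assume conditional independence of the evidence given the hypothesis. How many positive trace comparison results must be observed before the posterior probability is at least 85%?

Prior odds: 0.063 ÷ 0.937 = 63/937.
Likelihood ratio of a positive = 0.71/0.08 = 8.875.
Target posterior odds = 0.85/0.15 = 17/3.
Require 8.875ⁿ ≥ 17/3 ÷ (63/937) = 15929/189.
8.875² = 78.765625 falls short of 15929/189 but 8.875³ = 357911/512 reaches it, so n = 3.

3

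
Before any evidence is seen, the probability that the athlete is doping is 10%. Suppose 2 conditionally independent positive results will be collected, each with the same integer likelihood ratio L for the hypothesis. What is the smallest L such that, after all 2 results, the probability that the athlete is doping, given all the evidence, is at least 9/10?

9

Prior odds = 0.1/0.9 = 1/9.
Target odds = 0.9/0.1 = 9.
Need L² ≥ 9 ÷ (1/9) = 81.
8² = 64 < 81 ≤ 81 = 9², so L = 9.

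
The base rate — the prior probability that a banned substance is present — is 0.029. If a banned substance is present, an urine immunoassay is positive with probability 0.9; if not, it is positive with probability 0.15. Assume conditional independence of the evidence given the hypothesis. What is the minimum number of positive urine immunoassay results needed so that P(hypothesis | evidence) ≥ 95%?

Prior odds: 0.029 ÷ 0.971 = 29/971.
Likelihood ratio of a positive = 0.9/0.15 = 6.
Target posterior odds = 0.95/0.05 = 19.
Need (29/971) × 6ⁿ ≥ 19, i.e. 6ⁿ ≥ 18449/29.
6³ = 216 falls short of 18449/29 but 6⁴ = 1296 reaches it, so n = 4.

4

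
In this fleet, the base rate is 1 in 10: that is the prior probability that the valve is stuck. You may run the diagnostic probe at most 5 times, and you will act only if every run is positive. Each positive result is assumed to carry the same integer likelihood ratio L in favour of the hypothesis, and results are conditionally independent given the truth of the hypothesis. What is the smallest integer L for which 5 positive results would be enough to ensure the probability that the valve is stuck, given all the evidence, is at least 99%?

Prior odds = 0.1/0.9 = 1/9.
Target odds = 0.99/0.01 = 99.
Need L⁵ ≥ 99 ÷ (1/9) = 891.
3⁵ = 243 < 891 ≤ 1024 = 4⁵, so L = 4.

4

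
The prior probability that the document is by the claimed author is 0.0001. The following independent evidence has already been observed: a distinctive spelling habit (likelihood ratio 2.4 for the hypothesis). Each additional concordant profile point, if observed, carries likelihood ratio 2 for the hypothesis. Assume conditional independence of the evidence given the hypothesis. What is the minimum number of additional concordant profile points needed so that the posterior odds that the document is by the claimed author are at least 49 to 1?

Prior odds = 0.0001/0.9999 = 1/9999.
Bayes factor of the evidence already in hand = 2.4.
Odds after that evidence = (1/9999) × 2.4 = 4/16665.
Target odds = 49.
Need 2ⁿ ≥ 49 ÷ (4/16665) = 204146.25.
2¹⁷ = 131072 falls short of 204146.25 but 2¹⁸ = 262144 reaches it, so n = 18.

18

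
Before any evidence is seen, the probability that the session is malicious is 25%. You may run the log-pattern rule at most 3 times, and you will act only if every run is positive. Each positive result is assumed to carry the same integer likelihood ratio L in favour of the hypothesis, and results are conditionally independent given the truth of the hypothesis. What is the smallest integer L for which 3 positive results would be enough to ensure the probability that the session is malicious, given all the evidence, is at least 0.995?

Prior odds = 0.25/0.75 = 1/3.
Target odds = 0.995/0.005 = 199.
Need L³ ≥ 199 ÷ (1/3) = 597.
8³ = 512 < 597 ≤ 729 = 9³, so L = 9.

9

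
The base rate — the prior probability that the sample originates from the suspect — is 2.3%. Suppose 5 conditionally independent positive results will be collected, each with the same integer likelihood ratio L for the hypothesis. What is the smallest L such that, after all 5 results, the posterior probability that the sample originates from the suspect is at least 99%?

6

Prior odds = 0.023/0.977 = 23/977.
Target odds = 0.99/0.01 = 99.
Need L⁵ ≥ 99 ÷ (23/977) = 96723/23.
5⁵ = 3125 < 96723/23 ≤ 7776 = 6⁵, so L = 6.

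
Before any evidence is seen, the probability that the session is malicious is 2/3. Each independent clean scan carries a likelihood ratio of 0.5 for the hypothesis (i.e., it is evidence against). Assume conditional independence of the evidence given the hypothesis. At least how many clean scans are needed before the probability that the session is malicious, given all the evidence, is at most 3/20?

4

Prior odds = (2/3)/(1/3) = 2.
Likelihood ratio per clean scan = 0.5.
Target posterior odds = 0.15/0.85 = 3/17.
Require 0.5ⁿ ≤ 3/17 ÷ 2 = 3/34.
0.5³ = 0.125 is still above 3/34 but 0.5⁴ = 0.0625 is at or below it, so n = 4.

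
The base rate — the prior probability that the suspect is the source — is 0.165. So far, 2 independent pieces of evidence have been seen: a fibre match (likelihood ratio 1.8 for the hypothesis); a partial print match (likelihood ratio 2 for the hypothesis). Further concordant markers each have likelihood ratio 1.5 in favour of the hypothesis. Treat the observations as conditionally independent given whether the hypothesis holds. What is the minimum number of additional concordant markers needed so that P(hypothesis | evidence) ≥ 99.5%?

Prior odds = 0.165/0.835 = 33/167.
Combined Bayes factor of the evidence already in hand = 1.8 × 2 = 3.6.
Odds after that evidence = (33/167) × 3.6 = 594/835.
Target odds = 0.995/0.005 = 199.
Need 1.5ⁿ ≥ 199 ÷ (594/835) = 166165/594.
1.5¹³ = 1594323/8192 falls short of 166165/594 but 1.5¹⁴ = 4782969/16384 reaches it, so n = 14.

14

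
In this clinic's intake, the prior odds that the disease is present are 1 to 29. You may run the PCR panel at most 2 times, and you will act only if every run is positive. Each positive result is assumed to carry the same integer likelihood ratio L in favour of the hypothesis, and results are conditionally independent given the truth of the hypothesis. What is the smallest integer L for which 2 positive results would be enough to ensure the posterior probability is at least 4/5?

Prior odds = 1/29.
Target odds = 0.8/0.2 = 4.
Need L² ≥ 4 ÷ (1/29) = 116.
10² = 100 < 116 ≤ 121 = 11², so L = 11.

11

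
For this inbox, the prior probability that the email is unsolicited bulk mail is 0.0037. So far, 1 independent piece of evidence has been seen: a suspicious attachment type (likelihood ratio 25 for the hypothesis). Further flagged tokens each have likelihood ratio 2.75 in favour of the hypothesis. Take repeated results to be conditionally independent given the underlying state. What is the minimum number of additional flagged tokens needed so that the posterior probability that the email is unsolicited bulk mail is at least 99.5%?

Prior odds = 0.0037/0.9963 = 37/9963.
Bayes factor of the evidence already in hand = 25.
Odds after that evidence = (37/9963) × 25 = 925/9963.
Target odds = 0.995/0.005 = 199.
Need 2.75ⁿ ≥ 199 ÷ (925/9963) = 1982637/925.
2.75⁷ = 19487171/16384 falls short of 1982637/925 but 2.75⁸ = 214358881/65536 reaches it, so n = 8.

8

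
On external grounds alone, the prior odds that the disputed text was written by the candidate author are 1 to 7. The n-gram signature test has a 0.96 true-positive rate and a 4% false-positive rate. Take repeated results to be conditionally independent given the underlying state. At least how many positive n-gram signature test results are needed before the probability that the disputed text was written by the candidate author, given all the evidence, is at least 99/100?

Prior odds = 1/7.
Likelihood ratio of a positive result = 0.96/0.04 = 24.
Target odds: 0.99 ÷ 0.01 = 99.
Need (1/7) × 24ⁿ ≥ 99, i.e. 24ⁿ ≥ 693.
24² = 576 falls short of 693 but 24³ = 13824 reaches it, so n = 3.

3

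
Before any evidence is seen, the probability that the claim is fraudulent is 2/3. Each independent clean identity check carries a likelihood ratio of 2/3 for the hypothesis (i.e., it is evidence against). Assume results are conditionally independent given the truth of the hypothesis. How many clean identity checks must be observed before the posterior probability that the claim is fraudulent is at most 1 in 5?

Prior odds = (2/3)/(1/3) = 2.
Likelihood ratio per clean identity check = 2/3.
Target posterior odds = 0.2/0.8 = 0.25.
Require (2/3)ⁿ ≤ 0.25 ÷ 2 = 0.125.
(2/3)⁵ = 32/243 is still above 0.125 but (2/3)⁶ = 64/729 is at or below it, so n = 6.

6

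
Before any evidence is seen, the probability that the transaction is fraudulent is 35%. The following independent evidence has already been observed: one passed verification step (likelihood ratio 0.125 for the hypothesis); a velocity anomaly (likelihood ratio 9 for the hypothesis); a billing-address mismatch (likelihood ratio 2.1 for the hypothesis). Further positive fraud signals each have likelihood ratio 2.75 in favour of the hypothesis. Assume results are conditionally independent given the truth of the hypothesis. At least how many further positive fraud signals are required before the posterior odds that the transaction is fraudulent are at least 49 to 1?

Prior odds = 0.35/0.65 = 7/13.
Combined Bayes factor of the evidence already in hand = 0.125 × 9 × 2.1 = 2.3625.
Odds after that evidence = (7/13) × 2.3625 = 1323/1040.
Target odds = 49.
Need 2.75ⁿ ≥ 49 ÷ (1323/1040) = 1040/27.
2.75³ = 20.796875 falls short of 1040/27 but 2.75⁴ = 57.19140625 reaches it, so n = 4.

4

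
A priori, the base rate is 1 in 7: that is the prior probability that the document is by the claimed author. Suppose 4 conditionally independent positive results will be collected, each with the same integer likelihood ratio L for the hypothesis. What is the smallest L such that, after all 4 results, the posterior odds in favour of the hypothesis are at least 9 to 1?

Prior odds = (1/7)/(6/7) = 1/6.
Target odds = 9.
Need L⁴ ≥ 9 ÷ (1/6) = 54.
2⁴ = 16 < 54 ≤ 81 = 3⁴, so L = 3.

3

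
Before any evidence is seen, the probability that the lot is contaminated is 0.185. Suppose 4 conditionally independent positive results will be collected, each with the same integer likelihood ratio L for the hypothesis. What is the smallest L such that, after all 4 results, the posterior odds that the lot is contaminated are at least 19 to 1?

Prior odds = 0.185/0.815 = 37/163.
Target odds = 19.
Need L⁴ ≥ 19 ÷ (37/163) = 3097/37.
3⁴ = 81 < 3097/37 ≤ 256 = 4⁴, so L = 4.

4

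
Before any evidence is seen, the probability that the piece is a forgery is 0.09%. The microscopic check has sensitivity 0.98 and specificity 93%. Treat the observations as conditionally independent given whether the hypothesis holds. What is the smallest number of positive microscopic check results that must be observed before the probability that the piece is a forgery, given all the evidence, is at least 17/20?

Prior odds = 0.0009/0.9991 = 9/9991.
False-positive rate = 1 − 0.93 = 0.07; likelihood ratio of a positive = 0.98/0.07 = 14.
Target posterior odds = 0.85/0.15 = 17/3.
Require 14ⁿ ≥ 17/3 ÷ (9/9991) = 169847/27.
14³ = 2744 falls short of 169847/27 but 14⁴ = 38416 reaches it, so n = 4.

4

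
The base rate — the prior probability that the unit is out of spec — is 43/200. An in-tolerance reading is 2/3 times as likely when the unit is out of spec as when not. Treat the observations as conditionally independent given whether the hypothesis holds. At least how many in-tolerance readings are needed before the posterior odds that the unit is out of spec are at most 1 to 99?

9

Prior odds = 0.215/0.785 = 43/157.
Likelihood ratio per in-tolerance reading = 2/3.
Target odds = 1/99.
Require (2/3)ⁿ ≤ 1/99 ÷ (43/157) = 157/4257.
(2/3)⁸ = 256/6561 is still above 157/4257 but (2/3)⁹ = 512/19683 is at or below it, so n = 9.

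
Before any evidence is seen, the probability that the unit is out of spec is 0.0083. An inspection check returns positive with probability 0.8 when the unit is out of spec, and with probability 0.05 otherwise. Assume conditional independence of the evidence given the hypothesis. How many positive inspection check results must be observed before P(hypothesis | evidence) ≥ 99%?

Prior odds: 0.0083 ÷ 0.9917 = 83/9917.
Likelihood ratio of a positive result = 0.8/0.05 = 16.
Target posterior odds = 0.99/0.01 = 99.
Require 16ⁿ ≥ 99 ÷ (83/9917) = 981783/83.
16³ = 4096 falls short of 981783/83 but 16⁴ = 65536 reaches it, so n = 4.

4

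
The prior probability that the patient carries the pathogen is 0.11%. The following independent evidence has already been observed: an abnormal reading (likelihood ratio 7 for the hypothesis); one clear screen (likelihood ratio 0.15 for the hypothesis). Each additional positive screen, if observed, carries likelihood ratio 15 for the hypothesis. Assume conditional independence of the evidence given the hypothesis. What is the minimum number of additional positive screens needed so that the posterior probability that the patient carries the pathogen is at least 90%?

Prior odds = 0.0011/0.9989 = 11/9989.
Combined Bayes factor of the evidence already in hand = 7 × 0.15 = 1.05.
Odds after that evidence = (11/9989) × 1.05 = 33/28540.
Target odds = 0.9/0.1 = 9.
Need 15ⁿ ≥ 9 ÷ (33/28540) = 85620/11.
15³ = 3375 falls short of 85620/11 but 15⁴ = 50625 reaches it, so n = 4.

4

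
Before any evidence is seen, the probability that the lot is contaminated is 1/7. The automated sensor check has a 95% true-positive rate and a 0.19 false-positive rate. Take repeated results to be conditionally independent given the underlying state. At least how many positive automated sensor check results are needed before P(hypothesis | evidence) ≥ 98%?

Prior odds = (1/7)/(6/7) = 1/6.
Likelihood ratio of a positive result = 0.95/0.19 = 5.
Target odds: 0.98 ÷ 0.02 = 49.
Need (1/6) × 5ⁿ ≥ 49, i.e. 5ⁿ ≥ 294.
5³ = 125 falls short of 294 but 5⁴ = 625 reaches it, so n = 4.

4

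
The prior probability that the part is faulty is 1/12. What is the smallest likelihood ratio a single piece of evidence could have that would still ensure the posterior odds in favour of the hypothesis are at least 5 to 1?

Prior odds = (1/12)/(11/12) = 1/11.
Target odds = 5.
Required Bayes factor = 5 ÷ (1/11) = 55.

55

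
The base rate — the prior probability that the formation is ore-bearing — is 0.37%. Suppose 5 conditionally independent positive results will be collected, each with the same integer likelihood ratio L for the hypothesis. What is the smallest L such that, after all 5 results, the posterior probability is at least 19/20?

6

Prior odds = 0.0037/0.9963 = 37/9963.
Target odds = 0.95/0.05 = 19.
Need L⁵ ≥ 19 ÷ (37/9963) = 189297/37.
5⁵ = 3125 < 189297/37 ≤ 7776 = 6⁵, so L = 6.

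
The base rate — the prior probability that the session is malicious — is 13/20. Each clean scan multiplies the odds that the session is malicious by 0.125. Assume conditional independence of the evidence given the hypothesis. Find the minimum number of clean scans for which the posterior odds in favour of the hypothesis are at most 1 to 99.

3

Prior odds: 0.65 ÷ 0.35 = 13/7.
Likelihood ratio per clean scan = 0.125.
Target odds = 1/99.
Require 0.125ⁿ ≤ 1/99 ÷ (13/7) = 7/1287.
0.125² = 0.015625 is still above 7/1287 but 0.125³ = 0.001953125 is at or below it, so n = 3.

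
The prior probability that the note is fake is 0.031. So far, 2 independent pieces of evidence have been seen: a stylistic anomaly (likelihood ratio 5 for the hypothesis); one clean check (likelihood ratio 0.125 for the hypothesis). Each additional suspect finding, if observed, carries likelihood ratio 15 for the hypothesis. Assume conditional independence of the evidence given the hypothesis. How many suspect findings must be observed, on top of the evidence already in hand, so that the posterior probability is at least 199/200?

Prior odds = 0.031/0.969 = 31/969.
Combined Bayes factor of the evidence already in hand = 5 × 0.125 = 0.625.
Odds after that evidence = (31/969) × 0.625 = 155/7752.
Target odds = 0.995/0.005 = 199.
Need 15ⁿ ≥ 199 ÷ (155/7752) = 1542648/155.
15³ = 3375 falls short of 1542648/155 but 15⁴ = 50625 reaches it, so n = 4.

4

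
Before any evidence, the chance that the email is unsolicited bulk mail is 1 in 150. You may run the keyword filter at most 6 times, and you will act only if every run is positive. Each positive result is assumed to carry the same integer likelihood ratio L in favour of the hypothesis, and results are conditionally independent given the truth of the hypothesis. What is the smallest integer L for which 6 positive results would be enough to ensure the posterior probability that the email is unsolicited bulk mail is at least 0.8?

3

Prior odds = (1/150)/(149/150) = 1/149.
Target odds = 0.8/0.2 = 4.
Need L⁶ ≥ 4 ÷ (1/149) = 596.
2⁶ = 64 < 596 ≤ 729 = 3⁶, so L = 3.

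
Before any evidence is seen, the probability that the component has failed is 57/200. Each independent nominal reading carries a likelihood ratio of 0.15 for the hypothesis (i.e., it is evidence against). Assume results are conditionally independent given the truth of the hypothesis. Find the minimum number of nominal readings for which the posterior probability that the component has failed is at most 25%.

1

Prior odds = 0.285/0.715 = 57/143.
Likelihood ratio per nominal reading = 0.15.
Target posterior odds = 0.25/0.75 = 1/3.
Need (57/143) × 0.15ⁿ ≤ 1/3, i.e. 0.15ⁿ ≤ 143/171.
0.15¹ = 0.15, which is already at or below the required 143/171; so n = 1.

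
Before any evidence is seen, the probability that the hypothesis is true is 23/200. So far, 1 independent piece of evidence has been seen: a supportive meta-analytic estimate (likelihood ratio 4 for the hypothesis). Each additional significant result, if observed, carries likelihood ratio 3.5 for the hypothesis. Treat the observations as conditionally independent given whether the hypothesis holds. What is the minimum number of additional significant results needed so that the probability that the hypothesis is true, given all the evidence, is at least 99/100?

Prior odds = 0.115/0.885 = 23/177.
Bayes factor of the evidence already in hand = 4.
Odds after that evidence = (23/177) × 4 = 92/177.
Target odds = 0.99/0.01 = 99.
Need 3.5ⁿ ≥ 99 ÷ (92/177) = 17523/92.
3.5⁴ = 150.0625 falls short of 17523/92 but 3.5⁵ = 525.21875 reaches it, so n = 5.

5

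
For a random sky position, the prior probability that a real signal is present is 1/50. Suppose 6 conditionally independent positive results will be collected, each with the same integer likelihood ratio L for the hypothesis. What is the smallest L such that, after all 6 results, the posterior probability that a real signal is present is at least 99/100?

5

Prior odds = 0.02/0.98 = 1/49.
Target odds = 0.99/0.01 = 99.
Need L⁶ ≥ 99 ÷ (1/49) = 4851.
4⁶ = 4096 < 4851 ≤ 15625 = 5⁶, so L = 5.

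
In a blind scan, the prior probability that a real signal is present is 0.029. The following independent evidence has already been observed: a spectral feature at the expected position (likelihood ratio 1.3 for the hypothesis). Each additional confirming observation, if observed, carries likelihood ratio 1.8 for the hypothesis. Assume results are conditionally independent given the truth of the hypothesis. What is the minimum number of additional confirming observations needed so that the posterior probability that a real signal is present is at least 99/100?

14

Prior odds = 0.029/0.971 = 29/971.
Bayes factor of the evidence already in hand = 1.3.
Odds after that evidence = (29/971) × 1.3 = 377/9710.
Target odds = 0.99/0.01 = 99.
Need 1.8ⁿ ≥ 99 ÷ (377/9710) = 961290/377.
1.8¹³ ≈2082.3 falls short of 961290/377 but 1.8¹⁴ ≈3748.13 reaches it, so n = 14.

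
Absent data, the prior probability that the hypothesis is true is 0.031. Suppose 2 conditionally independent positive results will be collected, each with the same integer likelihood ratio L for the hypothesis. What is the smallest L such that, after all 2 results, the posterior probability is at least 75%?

10

Prior odds = 0.031/0.969 = 31/969.
Target odds = 0.75/0.25 = 3.
Need L² ≥ 3 ÷ (31/969) = 2907/31.
9² = 81 < 2907/31 ≤ 100 = 10², so L = 10.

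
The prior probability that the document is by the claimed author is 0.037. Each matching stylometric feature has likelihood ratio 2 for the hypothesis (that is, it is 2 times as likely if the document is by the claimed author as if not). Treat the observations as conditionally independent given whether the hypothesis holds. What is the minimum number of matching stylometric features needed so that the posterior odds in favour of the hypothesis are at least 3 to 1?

Prior odds = 0.037/0.963 = 37/963.
Likelihood ratio per matching stylometric feature = 2.
Target odds = 3.
Need (37/963) × 2ⁿ ≥ 3, i.e. 2ⁿ ≥ 2889/37.
2⁶ = 64 falls short of 2889/37 but 2⁷ = 128 reaches it, so n = 7.

7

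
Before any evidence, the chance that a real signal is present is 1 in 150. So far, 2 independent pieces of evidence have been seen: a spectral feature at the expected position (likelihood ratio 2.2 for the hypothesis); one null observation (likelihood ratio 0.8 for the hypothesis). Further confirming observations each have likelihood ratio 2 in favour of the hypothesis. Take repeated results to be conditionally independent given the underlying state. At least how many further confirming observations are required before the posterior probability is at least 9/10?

10

Prior odds = (1/150)/(149/150) = 1/149.
Combined Bayes factor of the evidence already in hand = 2.2 × 0.8 = 1.76.
Odds after that evidence = (1/149) × 1.76 = 44/3725.
Target odds = 0.9/0.1 = 9.
Need 2ⁿ ≥ 9 ÷ (44/3725) = 33525/44.
2⁹ = 512 falls short of 33525/44 but 2¹⁰ = 1024 reaches it, so n = 10.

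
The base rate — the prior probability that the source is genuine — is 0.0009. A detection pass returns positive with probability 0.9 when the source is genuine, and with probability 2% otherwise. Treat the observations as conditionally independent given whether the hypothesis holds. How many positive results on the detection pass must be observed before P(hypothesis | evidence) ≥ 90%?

3

Prior odds: 0.0009 ÷ 0.9991 = 9/9991.
Likelihood ratio of a positive result = 0.9/0.02 = 45.
Target odds: 0.9 ÷ 0.1 = 9.
Need (9/9991) × 45ⁿ ≥ 9, i.e. 45ⁿ ≥ 9991.
45² = 2025 falls short of 9991 but 45³ = 91125 reaches it, so n = 3.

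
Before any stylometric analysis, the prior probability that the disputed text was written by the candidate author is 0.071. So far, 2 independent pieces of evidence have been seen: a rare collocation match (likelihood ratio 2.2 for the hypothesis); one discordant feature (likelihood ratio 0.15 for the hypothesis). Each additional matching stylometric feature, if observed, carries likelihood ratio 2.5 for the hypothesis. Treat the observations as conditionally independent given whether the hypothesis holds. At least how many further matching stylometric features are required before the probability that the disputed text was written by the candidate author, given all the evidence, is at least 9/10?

Prior odds = 0.071/0.929 = 71/929.
Combined Bayes factor of the evidence already in hand = 2.2 × 0.15 = 0.33.
Odds after that evidence = (71/929) × 0.33 = 2343/92900.
Target odds = 0.9/0.1 = 9.
Need 2.5ⁿ ≥ 9 ÷ (2343/92900) = 278700/781.
2.5⁶ = 244.140625 falls short of 278700/781 but 2.5⁷ = 610.3515625 reaches it, so n = 7.

7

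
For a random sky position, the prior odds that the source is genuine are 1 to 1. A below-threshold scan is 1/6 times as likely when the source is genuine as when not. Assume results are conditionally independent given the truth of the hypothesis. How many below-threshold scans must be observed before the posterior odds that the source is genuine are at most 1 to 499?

4

Prior odds = 1.
Likelihood ratio per below-threshold scan = 1/6.
Target odds = 1/499.
Require (1/6)ⁿ ≤ 1/499 ÷ 1 = 1/499.
(1/6)³ = 1/216 is still above 1/499 but (1/6)⁴ = 1/1296 is at or below it, so n = 4.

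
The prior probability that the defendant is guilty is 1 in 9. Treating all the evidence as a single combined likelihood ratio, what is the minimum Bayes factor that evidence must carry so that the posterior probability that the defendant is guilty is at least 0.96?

Prior odds = (1/9)/(8/9) = 0.125.
Target odds = 0.96/0.04 = 24.
Required Bayes factor = 24 ÷ 0.125 = 192.

192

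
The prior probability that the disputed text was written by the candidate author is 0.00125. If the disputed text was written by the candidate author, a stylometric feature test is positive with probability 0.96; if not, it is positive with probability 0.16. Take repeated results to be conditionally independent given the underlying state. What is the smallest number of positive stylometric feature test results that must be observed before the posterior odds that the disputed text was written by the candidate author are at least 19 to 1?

6

Prior odds: 0.00125 ÷ 0.99875 = 1/799.
Likelihood ratio of a positive = 0.96/0.16 = 6.
Target odds = 19.
Need (1/799) × 6ⁿ ≥ 19, i.e. 6ⁿ ≥ 15181.
6⁵ = 7776 falls short of 15181 but 6⁶ = 46656 reaches it, so n = 6.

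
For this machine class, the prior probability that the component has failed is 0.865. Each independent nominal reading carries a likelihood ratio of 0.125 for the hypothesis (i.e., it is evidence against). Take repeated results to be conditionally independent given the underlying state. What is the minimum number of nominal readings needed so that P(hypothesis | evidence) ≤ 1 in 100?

Prior odds: 0.865 ÷ 0.135 = 173/27.
Likelihood ratio per nominal reading = 0.125.
Target odds: 0.01 ÷ 0.99 = 1/99.
Require 0.125ⁿ ≤ 1/99 ÷ (173/27) = 3/1903.
0.125³ = 0.001953125 is still above 3/1903 but 0.125⁴ = 1/4096 is at or below it, so n = 4.

4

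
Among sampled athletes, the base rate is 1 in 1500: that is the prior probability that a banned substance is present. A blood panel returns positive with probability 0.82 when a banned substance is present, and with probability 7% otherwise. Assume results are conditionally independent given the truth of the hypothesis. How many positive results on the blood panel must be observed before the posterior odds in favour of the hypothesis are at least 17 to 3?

Prior odds: (1/1500) ÷ (1499/1500) = 1/1499.
Likelihood ratio of a positive result = 0.82/0.07 = 82/7.
Target odds = 17/3.
Need (1/1499) × (82/7)ⁿ ≥ 17/3, i.e. (82/7)ⁿ ≥ 25483/3.
(82/7)³ = 551368/343 falls short of 25483/3 but (82/7)⁴ = 45212176/2401 reaches it, so n = 4.

4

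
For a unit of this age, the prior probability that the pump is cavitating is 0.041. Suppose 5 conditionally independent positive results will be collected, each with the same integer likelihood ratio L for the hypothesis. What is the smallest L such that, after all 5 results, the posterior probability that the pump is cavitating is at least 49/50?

Prior odds = 0.041/0.959 = 41/959.
Target odds = 0.98/0.02 = 49.
Need L⁵ ≥ 49 ÷ (41/959) = 46991/41.
4⁵ = 1024 < 46991/41 ≤ 3125 = 5⁵, so L = 5.

5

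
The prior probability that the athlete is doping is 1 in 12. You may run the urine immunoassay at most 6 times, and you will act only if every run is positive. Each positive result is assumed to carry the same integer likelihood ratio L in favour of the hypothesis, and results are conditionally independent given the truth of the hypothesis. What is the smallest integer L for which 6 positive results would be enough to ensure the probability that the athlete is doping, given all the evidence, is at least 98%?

3

Prior odds = (1/12)/(11/12) = 1/11.
Target odds = 0.98/0.02 = 49.
Need L⁶ ≥ 49 ÷ (1/11) = 539.
2⁶ = 64 < 539 ≤ 729 = 3⁶, so L = 3.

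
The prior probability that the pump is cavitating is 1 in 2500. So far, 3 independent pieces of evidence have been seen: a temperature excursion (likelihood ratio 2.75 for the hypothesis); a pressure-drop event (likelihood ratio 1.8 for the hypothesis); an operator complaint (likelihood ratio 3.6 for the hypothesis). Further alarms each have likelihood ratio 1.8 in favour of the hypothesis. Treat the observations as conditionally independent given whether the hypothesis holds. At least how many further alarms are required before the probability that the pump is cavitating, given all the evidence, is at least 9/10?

Prior odds = 0.0004/0.9996 = 1/2499.
Combined Bayes factor of the evidence already in hand = 2.75 × 1.8 × 3.6 = 17.82.
Odds after that evidence = (1/2499) × 17.82 = 297/41650.
Target odds = 0.9/0.1 = 9.
Need 1.8ⁿ ≥ 9 ÷ (297/41650) = 41650/33.
1.8¹² ≈1156.83 falls short of 41650/33 but 1.8¹³ ≈2082.3 reaches it, so n = 13.

13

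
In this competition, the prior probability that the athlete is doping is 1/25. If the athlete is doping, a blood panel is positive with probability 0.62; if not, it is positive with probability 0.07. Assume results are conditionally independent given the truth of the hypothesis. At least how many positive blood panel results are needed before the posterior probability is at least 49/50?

4

Prior odds: 0.04 ÷ 0.96 = 1/24.
Likelihood ratio of a positive = 0.62/0.07 = 62/7.
Target posterior odds = 0.98/0.02 = 49.
Need (1/24) × (62/7)ⁿ ≥ 49, i.e. (62/7)ⁿ ≥ 1176.
(62/7)³ = 238328/343 falls short of 1176 but (62/7)⁴ = 14776336/2401 reaches it, so n = 4.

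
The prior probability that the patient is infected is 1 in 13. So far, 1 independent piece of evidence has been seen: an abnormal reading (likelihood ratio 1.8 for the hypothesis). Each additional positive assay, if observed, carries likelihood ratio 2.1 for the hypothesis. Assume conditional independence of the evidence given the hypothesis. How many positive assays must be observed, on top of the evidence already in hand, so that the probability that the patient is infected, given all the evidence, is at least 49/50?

Prior odds = (1/13)/(12/13) = 1/12.
Bayes factor of the evidence already in hand = 1.8.
Odds after that evidence = (1/12) × 1.8 = 0.15.
Target odds = 0.98/0.02 = 49.
Need 2.1ⁿ ≥ 49 ÷ 0.15 = 980/3.
2.1⁷ ≈180.109 falls short of 980/3 but 2.1⁸ ≈378.229 reaches it, so n = 8.

8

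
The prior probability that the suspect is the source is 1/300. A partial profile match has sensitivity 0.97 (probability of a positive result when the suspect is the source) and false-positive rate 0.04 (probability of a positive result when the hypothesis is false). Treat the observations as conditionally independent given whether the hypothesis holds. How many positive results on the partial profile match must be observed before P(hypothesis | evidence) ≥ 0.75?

3

Prior odds = (1/300)/(299/300) = 1/299.
Likelihood ratio of a positive result = 0.97/0.04 = 24.25.
Target odds: 0.75 ÷ 0.25 = 3.
Need (1/299) × 24.25ⁿ ≥ 3, i.e. 24.25ⁿ ≥ 897.
24.25² = 588.0625 falls short of 897 but 24.25³ = 912673/64 reaches it, so n = 3.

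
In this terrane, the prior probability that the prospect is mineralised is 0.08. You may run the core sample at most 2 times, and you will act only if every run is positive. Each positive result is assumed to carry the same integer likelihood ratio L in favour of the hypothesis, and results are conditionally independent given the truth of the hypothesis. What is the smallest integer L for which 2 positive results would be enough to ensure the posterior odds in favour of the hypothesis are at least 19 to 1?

15

Prior odds = 0.08/0.92 = 2/23.
Target odds = 19.
Need L² ≥ 19 ÷ (2/23) = 218.5.
14² = 196 < 218.5 ≤ 225 = 15², so L = 15.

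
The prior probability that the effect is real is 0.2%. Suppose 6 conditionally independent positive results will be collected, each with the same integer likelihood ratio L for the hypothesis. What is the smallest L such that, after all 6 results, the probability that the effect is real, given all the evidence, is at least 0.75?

Prior odds = 0.002/0.998 = 1/499.
Target odds = 0.75/0.25 = 3.
Need L⁶ ≥ 3 ÷ (1/499) = 1497.
3⁶ = 729 < 1497 ≤ 4096 = 4⁶, so L = 4.

4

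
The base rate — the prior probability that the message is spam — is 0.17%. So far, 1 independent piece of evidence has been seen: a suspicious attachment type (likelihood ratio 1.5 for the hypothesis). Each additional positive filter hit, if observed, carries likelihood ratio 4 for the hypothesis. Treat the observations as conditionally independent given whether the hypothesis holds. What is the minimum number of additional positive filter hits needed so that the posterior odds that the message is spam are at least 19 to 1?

7

Prior odds = 0.0017/0.9983 = 17/9983.
Bayes factor of the evidence already in hand = 1.5.
Odds after that evidence = (17/9983) × 1.5 = 51/19966.
Target odds = 19.
Need 4ⁿ ≥ 19 ÷ (51/19966) = 379354/51.
4⁶ = 4096 falls short of 379354/51 but 4⁷ = 16384 reaches it, so n = 7.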